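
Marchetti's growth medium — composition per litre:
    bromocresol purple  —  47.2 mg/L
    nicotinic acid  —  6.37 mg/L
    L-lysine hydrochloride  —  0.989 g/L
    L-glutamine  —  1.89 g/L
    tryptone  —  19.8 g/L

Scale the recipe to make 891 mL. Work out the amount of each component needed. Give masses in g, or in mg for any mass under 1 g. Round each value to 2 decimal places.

Scale factor relative to 1 L: 0.891.
bromocresol purple: 47.2 mg/L × 0.891 L = 42.06 mg
nicotinic acid: 6.37 mg/L × 0.891 L = 5.68 mg
L-lysine hydrochloride: 0.989 g/L × 0.891 L = 0.881199 g = 881.20 mg
L-glutamine: 1.89 g/L × 0.891 L = 1.68 g
tryptone: 19.8 g/L × 0.891 L = 17.64 g

bromocresol purple 42.06 mg; nicotinic acid 5.68 mg; L-lysine hydrochloride 881.20 mg; L-glutamine 1.68 g; tryptone 17.64 g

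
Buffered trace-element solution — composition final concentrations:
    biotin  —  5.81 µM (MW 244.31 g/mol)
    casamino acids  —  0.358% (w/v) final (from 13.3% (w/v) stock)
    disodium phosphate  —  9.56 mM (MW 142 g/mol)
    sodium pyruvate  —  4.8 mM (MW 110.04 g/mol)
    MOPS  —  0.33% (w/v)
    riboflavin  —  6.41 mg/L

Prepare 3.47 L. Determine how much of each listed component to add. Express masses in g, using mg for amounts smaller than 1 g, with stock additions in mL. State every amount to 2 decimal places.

Working volume: 3.47 L.
biotin: 5.81 µmol/L × 244.31 g/mol × 3.47 L ÷ 1000 = 4.93 mg
casamino acids: dilute stock: 0.358% ÷ 13.3% × 3470 mL = 93.40 mL
disodium phosphate: 9.56 mmol/L × 142 g/mol × 3.47 L ÷ 1000 = 4.71 g
sodium pyruvate: 4.8 mmol/L × 110.04 g/mol × 3.47 L ÷ 1000 = 1.83 g
MOPS: 0.33% w/v = 3.3 g/L → 3.3 × 3.47 L = 11.45 g
riboflavin: 6.41 mg/L × 3.47 L = 22.24 mg

biotin 4.93 mg; casamino acids 93.40 mL; disodium phosphate 4.71 g; sodium pyruvate 1.83 g; MOPS 11.45 g; riboflavin 22.24 mg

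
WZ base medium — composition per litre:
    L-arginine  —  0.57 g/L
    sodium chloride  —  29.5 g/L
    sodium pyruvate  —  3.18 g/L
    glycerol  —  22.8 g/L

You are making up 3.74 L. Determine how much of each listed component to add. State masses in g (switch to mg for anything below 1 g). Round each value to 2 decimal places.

L-arginine 2.13 g; sodium chloride 110.33 g; sodium pyruvate 11.89 g; glycerol 85.27 g

Scale factor relative to 1 L: 3.74.
L-arginine: 0.57 g/L × 3.74 L = 2.13 g
sodium chloride: 29.5 g/L × 3.74 L = 110.33 g
sodium pyruvate: 3.18 g/L × 3.74 L = 11.89 g
glycerol: 22.8 g/L × 3.74 L = 85.27 g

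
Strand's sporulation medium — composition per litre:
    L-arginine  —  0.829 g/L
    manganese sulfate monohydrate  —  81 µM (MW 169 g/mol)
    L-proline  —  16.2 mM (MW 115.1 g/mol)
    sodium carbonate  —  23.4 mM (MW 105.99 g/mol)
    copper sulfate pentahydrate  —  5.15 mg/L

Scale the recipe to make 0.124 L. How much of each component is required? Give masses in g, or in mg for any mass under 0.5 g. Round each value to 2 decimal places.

Scale factor relative to 1 L: 0.124.
L-arginine: 0.829 g/L × 0.124 L = 0.102796 g = 102.80 mg
manganese sulfate monohydrate: 81 µmol/L × 169 g/mol × 0.124 L ÷ 1000 = 1.70 mg
L-proline: 16.2 mmol/L × 115.1 mg/mmol × 0.124 L = 231.21 mg
sodium carbonate: 23.4 mmol/L × 105.99 mg/mmol × 0.124 L = 307.54 mg
copper sulfate pentahydrate: 5.15 mg/L × 0.124 L = 0.64 mg

L-arginine 102.80 mg; manganese sulfate monohydrate 1.70 mg; L-proline 231.21 mg; sodium carbonate 307.54 mg; copper sulfate pentahydrate 0.64 mg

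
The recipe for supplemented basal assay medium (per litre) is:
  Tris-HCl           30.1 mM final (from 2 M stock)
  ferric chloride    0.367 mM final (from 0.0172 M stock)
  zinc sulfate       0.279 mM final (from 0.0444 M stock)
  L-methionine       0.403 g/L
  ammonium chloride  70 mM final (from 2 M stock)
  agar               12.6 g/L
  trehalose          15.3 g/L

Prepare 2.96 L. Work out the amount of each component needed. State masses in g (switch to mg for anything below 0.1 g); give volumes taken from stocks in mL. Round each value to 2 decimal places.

Tris-HCl 44.55 mL; ferric chloride 63.16 mL; zinc sulfate 18.60 mL; L-methionine 1.19 g; ammonium chloride 103.60 mL; agar 37.30 g; trehalose 45.29 g

Scale factor relative to 1 L: 2.96.
Tris-HCl: C1V1 = C2V2 → 30.1 mM × 2960 mL ÷ 2000 mM = 44.55 mL
ferric chloride: dilute stock: 0.367 mM × 2960 mL ÷ 17.2 mM = 63.16 mL
zinc sulfate: dilute stock: 0.279 mM × 2960 mL ÷ 44.4 mM = 18.60 mL
L-methionine: 0.403 g/L × 2.96 L = 1.19 g
ammonium chloride: dilute stock: 70 mM × 2960 mL ÷ 2000 mM = 103.60 mL
agar: 12.6 g/L × 2.96 L = 37.30 g
trehalose: 15.3 g/L × 2.96 L = 45.29 g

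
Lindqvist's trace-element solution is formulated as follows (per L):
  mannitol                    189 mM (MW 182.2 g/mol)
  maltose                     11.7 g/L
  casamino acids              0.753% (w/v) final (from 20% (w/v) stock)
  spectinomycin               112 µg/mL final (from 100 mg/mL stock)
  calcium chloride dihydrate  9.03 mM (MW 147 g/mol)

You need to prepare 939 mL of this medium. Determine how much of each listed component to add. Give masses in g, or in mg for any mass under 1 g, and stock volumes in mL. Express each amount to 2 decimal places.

mannitol 32.34 g; maltose 10.99 g; casamino acids 35.35 mL; spectinomycin 1.05 mL; calcium chloride dihydrate 1.25 g

Working volume: 939 mL = 0.939 L.
mannitol: 189 mmol/L × 182.2 g/mol × 0.939 L ÷ 1000 = 32.34 g
maltose: 11.7 g/L × 0.939 L = 10.99 g
casamino acids: dilute stock: 0.753% ÷ 20% × 939 mL = 35.35 mL
spectinomycin: dilute stock: 112 µg/mL × 939 mL ÷ 100000 µg/mL = 1.05 mL
calcium chloride dihydrate: 9.03 mmol/L × 147 g/mol × 0.939 L ÷ 1000 = 1.25 g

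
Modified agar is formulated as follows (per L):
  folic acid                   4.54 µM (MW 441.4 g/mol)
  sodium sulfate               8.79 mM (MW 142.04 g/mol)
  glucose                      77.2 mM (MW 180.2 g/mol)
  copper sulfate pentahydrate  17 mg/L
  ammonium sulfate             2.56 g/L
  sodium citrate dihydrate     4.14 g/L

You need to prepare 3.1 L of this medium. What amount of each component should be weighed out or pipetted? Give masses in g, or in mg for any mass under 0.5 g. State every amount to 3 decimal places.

folic acid 6.212 mg; sodium sulfate 3.870 g; glucose 43.125 g; copper sulfate pentahydrate 52.700 mg; ammonium sulfate 7.936 g; sodium citrate dihydrate 12.834 g

Scale factor relative to 1 L: 3.1.
folic acid: 4.54 µmol/L × 441.4 g/mol × 3.1 L ÷ 1000 = 6.212 mg
sodium sulfate: 8.79 mmol/L × 142.04 g/mol × 3.1 L ÷ 1000 = 3.870 g
glucose: 77.2 mmol/L × 180.2 g/mol × 3.1 L ÷ 1000 = 43.125 g
copper sulfate pentahydrate: 17 mg/L × 3.1 L = 52.700 mg
ammonium sulfate: 2.56 g/L × 3.1 L = 7.936 g
sodium citrate dihydrate: 4.14 g/L × 3.1 L = 12.834 g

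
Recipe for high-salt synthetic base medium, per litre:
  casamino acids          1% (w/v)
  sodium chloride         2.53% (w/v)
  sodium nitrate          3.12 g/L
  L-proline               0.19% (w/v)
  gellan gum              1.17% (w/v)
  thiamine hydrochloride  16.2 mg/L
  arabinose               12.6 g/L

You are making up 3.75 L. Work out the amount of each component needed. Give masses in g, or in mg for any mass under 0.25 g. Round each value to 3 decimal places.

Scale factor relative to 1 L: 3.75.
casamino acids: 1 g per 100 mL × 3750 mL ÷ 100 = 37.500 g
sodium chloride: 2.53 g per 100 mL × 3750 mL ÷ 100 = 94.875 g
sodium nitrate: 3.12 g/L × 3.75 L = 11.700 g
L-proline: 0.19% w/v = 1.9 g/L → 1.9 × 3.75 L = 7.125 g
gellan gum: 1.17 g per 100 mL × 3750 mL ÷ 100 = 43.875 g
thiamine hydrochloride: 16.2 mg/L × 3.75 L = 60.750 mg
arabinose: 12.6 g/L × 3.75 L = 47.250 g

casamino acids 37.500 g; sodium chloride 94.875 g; sodium nitrate 11.700 g; L-proline 7.125 g; gellan gum 43.875 g; thiamine hydrochloride 60.750 mg; arabinose 47.250 g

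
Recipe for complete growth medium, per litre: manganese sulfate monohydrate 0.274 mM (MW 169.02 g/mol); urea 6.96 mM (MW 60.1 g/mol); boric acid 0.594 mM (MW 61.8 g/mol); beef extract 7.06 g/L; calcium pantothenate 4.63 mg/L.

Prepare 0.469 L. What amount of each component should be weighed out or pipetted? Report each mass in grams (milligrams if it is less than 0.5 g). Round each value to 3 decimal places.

Scale factor relative to 1 L: 0.469.
manganese sulfate monohydrate: 0.274 mmol/L × 169.02 mg/mmol × 0.469 L = 21.720 mg
urea: 6.96 mmol/L × 60.1 mg/mmol × 0.469 L = 196.181 mg
boric acid: 0.594 mmol/L × 61.8 mg/mmol × 0.469 L = 17.217 mg
beef extract: 7.06 g/L × 0.469 L = 3.311 g
calcium pantothenate: 4.63 mg/L × 0.469 L = 2.171 mg

manganese sulfate monohydrate 21.720 mg; urea 196.181 mg; boric acid 17.217 mg; beef extract 3.311 g; calcium pantothenate 2.171 mg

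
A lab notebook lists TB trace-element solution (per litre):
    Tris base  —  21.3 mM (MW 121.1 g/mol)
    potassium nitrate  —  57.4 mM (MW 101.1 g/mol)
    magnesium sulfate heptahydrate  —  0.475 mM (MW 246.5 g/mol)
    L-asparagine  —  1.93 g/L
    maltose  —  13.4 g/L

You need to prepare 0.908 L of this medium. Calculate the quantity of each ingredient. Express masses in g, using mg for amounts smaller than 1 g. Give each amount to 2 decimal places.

Tris base 2.34 g; potassium nitrate 5.27 g; magnesium sulfate heptahydrate 106.32 mg; L-asparagine 1.75 g; maltose 12.17 g

Scale factor relative to 1 L: 0.908.
Tris base: 21.3 mmol/L × 121.1 g/mol × 0.908 L ÷ 1000 = 2.34 g
potassium nitrate: 57.4 mmol/L × 101.1 g/mol × 0.908 L ÷ 1000 = 5.27 g
magnesium sulfate heptahydrate: 0.475 mmol/L × 246.5 mg/mmol × 0.908 L = 106.32 mg
L-asparagine: 1.93 g/L × 0.908 L = 1.75 g
maltose: 13.4 g/L × 0.908 L = 12.17 g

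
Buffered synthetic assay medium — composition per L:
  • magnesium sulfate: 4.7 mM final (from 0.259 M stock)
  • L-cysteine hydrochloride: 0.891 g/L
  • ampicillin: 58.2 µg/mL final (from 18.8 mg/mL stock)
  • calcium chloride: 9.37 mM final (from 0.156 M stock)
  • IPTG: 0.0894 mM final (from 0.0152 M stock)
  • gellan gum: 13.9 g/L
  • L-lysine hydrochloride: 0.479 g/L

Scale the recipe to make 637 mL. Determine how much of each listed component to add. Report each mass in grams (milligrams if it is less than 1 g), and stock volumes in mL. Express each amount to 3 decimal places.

magnesium sulfate 11.559 mL; L-cysteine hydrochloride 567.567 mg; ampicillin 1.972 mL; calcium chloride 38.261 mL; IPTG 3.747 mL; gellan gum 8.854 g; L-lysine hydrochloride 305.123 mg

Working volume: 637 mL = 0.637 L.
magnesium sulfate: V = C2·V2/C1 = 4.7 mM × 637 mL ÷ 259 mM = 11.559 mL
L-cysteine hydrochloride: 0.891 g/L × 0.637 L = 0.567567 g = 567.567 mg
ampicillin: C1V1 = C2V2 → 58.2 µg/mL × 637 mL ÷ 18800 µg/mL = 1.972 mL
calcium chloride: V = C2·V2/C1 = 9.37 mM × 637 mL ÷ 156 mM = 38.261 mL
IPTG: C1V1 = C2V2 → 0.0894 mM × 637 mL ÷ 15.2 mM = 3.747 mL
gellan gum: 13.9 g/L × 0.637 L = 8.854 g
L-lysine hydrochloride: 0.479 g/L × 0.637 L = 0.305123 g = 305.123 mg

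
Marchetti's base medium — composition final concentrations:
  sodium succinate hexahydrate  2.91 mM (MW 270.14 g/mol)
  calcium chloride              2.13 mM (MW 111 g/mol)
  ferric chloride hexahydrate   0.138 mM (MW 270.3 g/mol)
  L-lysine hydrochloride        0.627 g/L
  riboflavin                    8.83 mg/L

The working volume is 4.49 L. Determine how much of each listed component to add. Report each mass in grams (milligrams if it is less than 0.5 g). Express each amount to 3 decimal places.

sodium succinate hexahydrate 3.530 g; calcium chloride 1.062 g; ferric chloride hexahydrate 167.483 mg; L-lysine hydrochloride 2.815 g; riboflavin 39.647 mg

Working volume: 4.49 L.
sodium succinate hexahydrate: 2.91 mmol/L × 270.14 g/mol × 4.49 L ÷ 1000 = 3.530 g
calcium chloride: 2.13 mmol/L × 111 g/mol × 4.49 L ÷ 1000 = 1.062 g
ferric chloride hexahydrate: 0.138 mmol/L × 270.3 mg/mmol × 4.49 L = 167.483 mg
L-lysine hydrochloride: 0.627 g/L × 4.49 L = 2.815 g
riboflavin: 8.83 mg/L × 4.49 L = 39.647 mg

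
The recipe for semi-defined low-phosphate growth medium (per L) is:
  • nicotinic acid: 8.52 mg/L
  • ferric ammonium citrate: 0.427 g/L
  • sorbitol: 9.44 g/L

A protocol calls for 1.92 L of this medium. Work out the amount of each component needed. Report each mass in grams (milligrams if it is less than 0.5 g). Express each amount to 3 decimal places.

Scale factor relative to 1 L: 1.92.
nicotinic acid: 8.52 mg/L × 1.92 L = 16.358 mg
ferric ammonium citrate: 0.427 g/L × 1.92 L = 0.820 g
sorbitol: 9.44 g/L × 1.92 L = 18.125 g

nicotinic acid 16.358 mg; ferric ammonium citrate 0.820 g; sorbitol 18.125 g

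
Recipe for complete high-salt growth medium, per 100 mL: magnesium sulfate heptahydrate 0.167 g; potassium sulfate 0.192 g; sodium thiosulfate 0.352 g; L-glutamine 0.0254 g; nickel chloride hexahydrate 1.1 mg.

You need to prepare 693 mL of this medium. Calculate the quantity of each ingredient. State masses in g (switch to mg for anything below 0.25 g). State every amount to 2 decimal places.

Ratio of target to recipe volume: 693 / 100 = 6.93.
magnesium sulfate heptahydrate: 0.167 g × (693 mL / 100 mL) = 1.16 g
potassium sulfate: 0.192 g × (693 mL / 100 mL) = 1.33 g
sodium thiosulfate: 0.352 g × (693 mL / 100 mL) = 2.44 g
L-glutamine: 0.0254 g × (693 mL / 100 mL) = 0.176022 g = 176.02 mg
nickel chloride hexahydrate: 1.1 mg × (693 mL / 100 mL) = 7.62 mg

magnesium sulfate heptahydrate 1.16 g; potassium sulfate 1.33 g; sodium thiosulfate 2.44 g; L-glutamine 176.02 mg; nickel chloride hexahydrate 7.62 mg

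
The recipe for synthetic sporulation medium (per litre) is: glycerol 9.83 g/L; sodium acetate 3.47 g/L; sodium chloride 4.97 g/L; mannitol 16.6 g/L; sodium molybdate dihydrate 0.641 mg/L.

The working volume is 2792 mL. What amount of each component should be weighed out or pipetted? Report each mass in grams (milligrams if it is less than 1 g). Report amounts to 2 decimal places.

glycerol 27.45 g; sodium acetate 9.69 g; sodium chloride 13.88 g; mannitol 46.35 g; sodium molybdate dihydrate 1.79 mg

Working volume: 2792 mL = 2.792 L.
glycerol: 9.83 g/L × 2.792 L = 27.45 g
sodium acetate: 3.47 g/L × 2.792 L = 9.69 g
sodium chloride: 4.97 g/L × 2.792 L = 13.88 g
mannitol: 16.6 g/L × 2.792 L = 46.35 g
sodium molybdate dihydrate: 0.641 mg/L × 2.792 L = 1.79 mg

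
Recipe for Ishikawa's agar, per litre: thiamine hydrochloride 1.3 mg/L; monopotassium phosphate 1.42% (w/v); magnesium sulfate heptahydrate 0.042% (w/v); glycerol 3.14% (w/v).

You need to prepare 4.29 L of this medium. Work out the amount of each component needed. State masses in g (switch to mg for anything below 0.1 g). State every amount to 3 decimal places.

Working volume: 4.29 L.
thiamine hydrochloride: 1.3 mg/L × 4.29 L = 5.577 mg
monopotassium phosphate: 1.42% w/v = 14.2 g/L → 14.2 × 4.29 L = 60.918 g
magnesium sulfate heptahydrate: 0.042 g per 100 mL × 4290 mL ÷ 100 = 1.802 g
glycerol: 3.14% w/v = 31.4 g/L → 31.4 × 4.29 L = 134.706 g

thiamine hydrochloride 5.577 mg; monopotassium phosphate 60.918 g; magnesium sulfate heptahydrate 1.802 g; glycerol 134.706 g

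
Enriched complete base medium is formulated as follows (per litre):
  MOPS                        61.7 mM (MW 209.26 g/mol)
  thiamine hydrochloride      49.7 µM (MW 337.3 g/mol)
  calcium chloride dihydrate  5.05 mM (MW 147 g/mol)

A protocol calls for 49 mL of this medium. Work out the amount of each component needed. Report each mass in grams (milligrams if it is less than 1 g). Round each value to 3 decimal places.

MOPS 632.656 mg; thiamine hydrochloride 0.821 mg; calcium chloride dihydrate 36.375 mg

Scale factor relative to 1 L: 0.049.
MOPS: 61.7 mmol/L × 209.26 mg/mmol × 0.049 L = 632.656 mg
thiamine hydrochloride: 49.7 µmol/L × 337.3 g/mol × 0.049 L ÷ 1000 = 0.821 mg
calcium chloride dihydrate: 5.05 mmol/L × 147 mg/mmol × 0.049 L = 36.375 mg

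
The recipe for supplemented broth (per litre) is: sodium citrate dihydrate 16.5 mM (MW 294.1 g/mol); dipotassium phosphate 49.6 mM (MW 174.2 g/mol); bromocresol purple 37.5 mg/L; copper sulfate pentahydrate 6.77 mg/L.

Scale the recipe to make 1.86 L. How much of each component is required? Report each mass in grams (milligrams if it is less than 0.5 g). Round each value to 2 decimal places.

sodium citrate dihydrate 9.03 g; dipotassium phosphate 16.07 g; bromocresol purple 69.75 mg; copper sulfate pentahydrate 12.59 mg

Scale factor relative to 1 L: 1.86.
sodium citrate dihydrate: 16.5 mmol/L × 294.1 g/mol × 1.86 L ÷ 1000 = 9.03 g
dipotassium phosphate: 49.6 mmol/L × 174.2 g/mol × 1.86 L ÷ 1000 = 16.07 g
bromocresol purple: 37.5 mg/L × 1.86 L = 69.75 mg
copper sulfate pentahydrate: 6.77 mg/L × 1.86 L = 12.59 mg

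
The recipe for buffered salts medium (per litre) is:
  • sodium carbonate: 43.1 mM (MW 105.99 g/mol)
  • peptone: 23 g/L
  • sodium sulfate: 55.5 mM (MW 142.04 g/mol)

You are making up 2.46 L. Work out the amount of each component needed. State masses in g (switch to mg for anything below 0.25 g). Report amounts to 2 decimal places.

sodium carbonate 11.24 g; peptone 56.58 g; sodium sulfate 19.39 g

Working volume: 2.46 L.
sodium carbonate: 43.1 mmol/L × 105.99 g/mol × 2.46 L ÷ 1000 = 11.24 g
peptone: 23 g/L × 2.46 L = 56.58 g
sodium sulfate: 55.5 mmol/L × 142.04 g/mol × 2.46 L ÷ 1000 = 19.39 g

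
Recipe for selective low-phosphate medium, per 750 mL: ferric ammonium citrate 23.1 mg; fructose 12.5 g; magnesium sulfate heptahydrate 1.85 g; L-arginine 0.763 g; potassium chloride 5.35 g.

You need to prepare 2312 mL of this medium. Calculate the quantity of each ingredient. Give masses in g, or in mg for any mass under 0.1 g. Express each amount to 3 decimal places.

Scale factor = 2312 mL / 750 mL = 3.08267.
ferric ammonium citrate: 23.1 mg × (2312 mL / 750 mL) = 71.210 mg
fructose: 12.5 g × (2312 mL / 750 mL) = 38.533 g
magnesium sulfate heptahydrate: 1.85 g × (2312 mL / 750 mL) = 5.703 g
L-arginine: 0.763 g × (2312 mL / 750 mL) = 2.352 g
potassium chloride: 5.35 g × (2312 mL / 750 mL) = 16.492 g

ferric ammonium citrate 71.210 mg; fructose 38.533 g; magnesium sulfate heptahydrate 5.703 g; L-arginine 2.352 g; potassium chloride 16.492 g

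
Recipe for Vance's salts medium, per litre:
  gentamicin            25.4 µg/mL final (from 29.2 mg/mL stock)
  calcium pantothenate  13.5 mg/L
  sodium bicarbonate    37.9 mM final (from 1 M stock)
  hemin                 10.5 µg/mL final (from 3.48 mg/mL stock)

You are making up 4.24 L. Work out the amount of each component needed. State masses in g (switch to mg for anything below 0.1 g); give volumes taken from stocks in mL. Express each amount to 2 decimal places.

gentamicin 3.69 mL; calcium pantothenate 57.24 mg; sodium bicarbonate 160.70 mL; hemin 12.79 mL

Scale factor relative to 1 L: 4.24.
gentamicin: V = C2·V2/C1 = 25.4 µg/mL × 4240 mL ÷ 29200 µg/mL = 3.69 mL
calcium pantothenate: 13.5 mg/L × 4.24 L = 57.24 mg
sodium bicarbonate: C1V1 = C2V2 → 37.9 mM × 4240 mL ÷ 1000 mM = 160.70 mL
hemin: dilute stock: 10.5 µg/mL × 4240 mL ÷ 3480 µg/mL = 12.79 mL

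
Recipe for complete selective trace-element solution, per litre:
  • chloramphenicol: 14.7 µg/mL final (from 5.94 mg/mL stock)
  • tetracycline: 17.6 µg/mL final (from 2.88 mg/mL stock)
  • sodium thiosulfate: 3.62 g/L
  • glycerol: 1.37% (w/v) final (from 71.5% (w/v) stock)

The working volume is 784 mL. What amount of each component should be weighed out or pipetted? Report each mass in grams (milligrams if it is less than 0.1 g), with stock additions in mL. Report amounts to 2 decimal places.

chloramphenicol 1.94 mL; tetracycline 4.79 mL; sodium thiosulfate 2.84 g; glycerol 15.02 mL

Target volume = 784 mL = 0.784 L.
chloramphenicol: V = C2·V2/C1 = 14.7 µg/mL × 784 mL ÷ 5940 µg/mL = 1.94 mL
tetracycline: C1V1 = C2V2 → 17.6 µg/mL × 784 mL ÷ 2880 µg/mL = 4.79 mL
sodium thiosulfate: 3.62 g/L × 0.784 L = 2.84 g
glycerol: V = C2·V2/C1 = 1.37% ÷ 71.5% × 784 mL = 15.02 mL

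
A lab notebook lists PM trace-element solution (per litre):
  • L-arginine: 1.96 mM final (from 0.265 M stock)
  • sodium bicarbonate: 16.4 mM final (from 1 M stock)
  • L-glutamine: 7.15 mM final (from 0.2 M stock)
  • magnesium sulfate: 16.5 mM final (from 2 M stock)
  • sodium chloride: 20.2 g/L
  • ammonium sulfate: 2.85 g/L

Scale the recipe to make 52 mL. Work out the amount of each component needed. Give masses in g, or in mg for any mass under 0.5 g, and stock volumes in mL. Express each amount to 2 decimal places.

L-arginine 0.38 mL; sodium bicarbonate 0.85 mL; L-glutamine 1.86 mL; magnesium sulfate 0.43 mL; sodium chloride 1.05 g; ammonium sulfate 148.20 mg

Working volume: 52 mL = 0.052 L.
L-arginine: dilute stock: 1.96 mM × 52 mL ÷ 265 mM = 0.38 mL
sodium bicarbonate: C1V1 = C2V2 → 16.4 mM × 52 mL ÷ 1000 mM = 0.85 mL
L-glutamine: V = C2·V2/C1 = 7.15 mM × 52 mL ÷ 200 mM = 1.86 mL
magnesium sulfate: V = C2·V2/C1 = 16.5 mM × 52 mL ÷ 2000 mM = 0.43 mL
sodium chloride: 20.2 g/L × 0.052 L = 1.05 g
ammonium sulfate: 2.85 g/L × 0.052 L = 0.1482 g = 148.20 mg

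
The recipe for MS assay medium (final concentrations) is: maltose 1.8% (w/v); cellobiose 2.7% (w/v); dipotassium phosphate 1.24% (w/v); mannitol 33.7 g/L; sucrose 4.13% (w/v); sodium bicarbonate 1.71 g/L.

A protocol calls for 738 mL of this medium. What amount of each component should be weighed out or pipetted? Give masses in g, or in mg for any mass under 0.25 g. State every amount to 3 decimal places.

maltose 13.284 g; cellobiose 19.926 g; dipotassium phosphate 9.151 g; mannitol 24.871 g; sucrose 30.479 g; sodium bicarbonate 1.262 g

Target volume = 738 mL = 0.738 L.
maltose: 1.8 g per 100 mL × 738 mL ÷ 100 = 13.284 g
cellobiose: 2.7% w/v = 27 g/L → 27 × 0.738 L = 19.926 g
dipotassium phosphate: 1.24 g per 100 mL × 738 mL ÷ 100 = 9.151 g
mannitol: 33.7 g/L × 0.738 L = 24.871 g
sucrose: 4.13% w/v = 41.3 g/L → 41.3 × 0.738 L = 30.479 g
sodium bicarbonate: 1.71 g/L × 0.738 L = 1.262 g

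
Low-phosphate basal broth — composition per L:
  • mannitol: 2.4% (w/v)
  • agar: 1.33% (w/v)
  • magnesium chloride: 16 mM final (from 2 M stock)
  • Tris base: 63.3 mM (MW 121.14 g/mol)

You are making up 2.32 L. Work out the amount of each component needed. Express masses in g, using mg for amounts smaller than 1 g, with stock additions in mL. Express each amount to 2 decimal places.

mannitol 55.68 g; agar 30.86 g; magnesium chloride 18.56 mL; Tris base 17.79 g

Scale factor relative to 1 L: 2.32.
mannitol: 2.4% w/v = 24 g/L → 24 × 2.32 L = 55.68 g
agar: 1.33 g per 100 mL × 2320 mL ÷ 100 = 30.86 g
magnesium chloride: C1V1 = C2V2 → 16 mM × 2320 mL ÷ 2000 mM = 18.56 mL
Tris base: 63.3 mmol/L × 121.14 g/mol × 2.32 L ÷ 1000 = 17.79 g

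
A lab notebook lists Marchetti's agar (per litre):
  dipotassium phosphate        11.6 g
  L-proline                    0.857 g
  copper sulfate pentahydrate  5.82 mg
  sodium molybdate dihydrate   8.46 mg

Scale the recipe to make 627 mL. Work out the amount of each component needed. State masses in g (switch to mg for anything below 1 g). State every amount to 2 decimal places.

dipotassium phosphate 7.27 g; L-proline 537.34 mg; copper sulfate pentahydrate 3.65 mg; sodium molybdate dihydrate 5.30 mg

Ratio of target to recipe volume: 627 / 1000 = 0.627.
dipotassium phosphate: 11.6 g × (627 mL / 1000 mL) = 7.27 g
L-proline: 0.857 g × (627 mL / 1000 mL) = 0.537339 g = 537.34 mg
copper sulfate pentahydrate: 5.82 mg × (627 mL / 1000 mL) = 3.65 mg
sodium molybdate dihydrate: 8.46 mg × (627 mL / 1000 mL) = 5.30 mg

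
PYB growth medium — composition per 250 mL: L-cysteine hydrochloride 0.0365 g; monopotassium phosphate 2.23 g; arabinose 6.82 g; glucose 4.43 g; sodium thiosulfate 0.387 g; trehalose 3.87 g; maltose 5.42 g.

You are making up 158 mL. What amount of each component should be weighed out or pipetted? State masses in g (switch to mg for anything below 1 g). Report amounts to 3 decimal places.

Ratio of target to recipe volume: 158 / 250 = 0.632.
L-cysteine hydrochloride: 0.0365 g × (158 mL / 250 mL) = 0.023068 g = 23.068 mg
monopotassium phosphate: 2.23 g × (158 mL / 250 mL) = 1.409 g
arabinose: 6.82 g × (158 mL / 250 mL) = 4.310 g
glucose: 4.43 g × (158 mL / 250 mL) = 2.800 g
sodium thiosulfate: 0.387 g × (158 mL / 250 mL) = 0.244584 g = 244.584 mg
trehalose: 3.87 g × (158 mL / 250 mL) = 2.446 g
maltose: 5.42 g × (158 mL / 250 mL) = 3.425 g

L-cysteine hydrochloride 23.068 mg; monopotassium phosphate 1.409 g; arabinose 4.310 g; glucose 2.800 g; sodium thiosulfate 244.584 mg; trehalose 2.446 g; maltose 3.425 g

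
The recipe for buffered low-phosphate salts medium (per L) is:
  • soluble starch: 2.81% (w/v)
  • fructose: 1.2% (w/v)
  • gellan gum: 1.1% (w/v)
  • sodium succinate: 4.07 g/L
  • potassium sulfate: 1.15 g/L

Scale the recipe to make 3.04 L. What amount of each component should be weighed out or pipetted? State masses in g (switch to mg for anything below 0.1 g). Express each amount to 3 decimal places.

soluble starch 85.424 g; fructose 36.480 g; gellan gum 33.440 g; sodium succinate 12.373 g; potassium sulfate 3.496 g

Scale factor relative to 1 L: 3.04.
soluble starch: 2.81 g per 100 mL × 3040 mL ÷ 100 = 85.424 g
fructose: 1.2% w/v = 12 g/L → 12 × 3.04 L = 36.480 g
gellan gum: 1.1 g per 100 mL × 3040 mL ÷ 100 = 33.440 g
sodium succinate: 4.07 g/L × 3.04 L = 12.373 g
potassium sulfate: 1.15 g/L × 3.04 L = 3.496 g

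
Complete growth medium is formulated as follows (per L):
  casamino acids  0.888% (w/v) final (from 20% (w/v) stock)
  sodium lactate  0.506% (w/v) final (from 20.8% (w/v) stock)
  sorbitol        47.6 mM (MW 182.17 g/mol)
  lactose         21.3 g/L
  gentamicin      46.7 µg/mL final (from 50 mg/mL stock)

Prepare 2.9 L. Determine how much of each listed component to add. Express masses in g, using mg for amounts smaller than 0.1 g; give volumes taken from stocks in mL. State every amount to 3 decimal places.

casamino acids 128.760 mL; sodium lactate 70.548 mL; sorbitol 25.147 g; lactose 61.770 g; gentamicin 2.709 mL

Scale factor relative to 1 L: 2.9.
casamino acids: dilute stock: 0.888% ÷ 20% × 2900 mL = 128.760 mL
sodium lactate: C1V1 = C2V2 → 0.506% ÷ 20.8% × 2900 mL = 70.548 mL
sorbitol: 47.6 mmol/L × 182.17 g/mol × 2.9 L ÷ 1000 = 25.147 g
lactose: 21.3 g/L × 2.9 L = 61.770 g
gentamicin: C1V1 = C2V2 → 46.7 µg/mL × 2900 mL ÷ 50000 µg/mL = 2.709 mL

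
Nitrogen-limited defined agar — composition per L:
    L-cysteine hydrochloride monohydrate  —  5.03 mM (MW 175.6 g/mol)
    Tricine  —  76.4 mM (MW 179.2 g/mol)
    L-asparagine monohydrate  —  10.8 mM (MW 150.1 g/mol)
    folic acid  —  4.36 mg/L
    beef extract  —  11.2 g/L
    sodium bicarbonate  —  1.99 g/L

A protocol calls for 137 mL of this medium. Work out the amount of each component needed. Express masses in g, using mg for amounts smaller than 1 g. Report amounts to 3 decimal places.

Working volume: 137 mL = 0.137 L.
L-cysteine hydrochloride monohydrate: 5.03 mmol/L × 175.6 mg/mmol × 0.137 L = 121.008 mg
Tricine: 76.4 mmol/L × 179.2 g/mol × 0.137 L ÷ 1000 = 1.876 g
L-asparagine monohydrate: 10.8 mmol/L × 150.1 mg/mmol × 0.137 L = 222.088 mg
folic acid: 4.36 mg/L × 0.137 L = 0.597 mg
beef extract: 11.2 g/L × 0.137 L = 1.534 g
sodium bicarbonate: 1.99 g/L × 0.137 L = 0.27263 g = 272.630 mg

L-cysteine hydrochloride monohydrate 121.008 mg; Tricine 1.876 g; L-asparagine monohydrate 222.088 mg; folic acid 0.597 mg; beef extract 1.534 g; sodium bicarbonate 272.630 mg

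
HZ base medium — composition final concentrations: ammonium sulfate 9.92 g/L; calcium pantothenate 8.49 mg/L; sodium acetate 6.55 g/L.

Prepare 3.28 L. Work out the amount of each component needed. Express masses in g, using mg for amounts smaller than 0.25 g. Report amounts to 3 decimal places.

ammonium sulfate 32.538 g; calcium pantothenate 27.847 mg; sodium acetate 21.484 g

Working volume: 3.28 L.
ammonium sulfate: 9.92 g/L × 3.28 L = 32.538 g
calcium pantothenate: 8.49 mg/L × 3.28 L = 27.847 mg
sodium acetate: 6.55 g/L × 3.28 L = 21.484 g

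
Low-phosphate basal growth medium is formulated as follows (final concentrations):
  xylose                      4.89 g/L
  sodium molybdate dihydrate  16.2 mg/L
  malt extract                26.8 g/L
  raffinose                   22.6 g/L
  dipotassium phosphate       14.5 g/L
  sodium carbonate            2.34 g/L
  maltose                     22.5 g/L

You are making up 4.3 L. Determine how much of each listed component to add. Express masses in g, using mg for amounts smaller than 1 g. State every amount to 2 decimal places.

xylose 21.03 g; sodium molybdate dihydrate 69.66 mg; malt extract 115.24 g; raffinose 97.18 g; dipotassium phosphate 62.35 g; sodium carbonate 10.06 g; maltose 96.75 g

Working volume: 4.3 L.
xylose: 4.89 g/L × 4.3 L = 21.03 g
sodium molybdate dihydrate: 16.2 mg/L × 4.3 L = 69.66 mg
malt extract: 26.8 g/L × 4.3 L = 115.24 g
raffinose: 22.6 g/L × 4.3 L = 97.18 g
dipotassium phosphate: 14.5 g/L × 4.3 L = 62.35 g
sodium carbonate: 2.34 g/L × 4.3 L = 10.06 g
maltose: 22.5 g/L × 4.3 L = 96.75 g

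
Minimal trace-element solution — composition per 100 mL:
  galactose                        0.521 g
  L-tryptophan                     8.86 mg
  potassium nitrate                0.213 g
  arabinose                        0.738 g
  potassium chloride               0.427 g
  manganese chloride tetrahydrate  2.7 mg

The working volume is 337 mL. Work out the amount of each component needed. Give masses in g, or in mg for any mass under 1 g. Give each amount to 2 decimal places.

galactose 1.76 g; L-tryptophan 29.86 mg; potassium nitrate 717.81 mg; arabinose 2.49 g; potassium chloride 1.44 g; manganese chloride tetrahydrate 9.10 mg

Ratio of target to recipe volume: 337 / 100 = 3.37.
galactose: 0.521 g × (337 mL / 100 mL) = 1.76 g
L-tryptophan: 8.86 mg × (337 mL / 100 mL) = 29.86 mg
potassium nitrate: 0.213 g × (337 mL / 100 mL) = 0.71781 g = 717.81 mg
arabinose: 0.738 g × (337 mL / 100 mL) = 2.49 g
potassium chloride: 0.427 g × (337 mL / 100 mL) = 1.44 g
manganese chloride tetrahydrate: 2.7 mg × (337 mL / 100 mL) = 9.10 mg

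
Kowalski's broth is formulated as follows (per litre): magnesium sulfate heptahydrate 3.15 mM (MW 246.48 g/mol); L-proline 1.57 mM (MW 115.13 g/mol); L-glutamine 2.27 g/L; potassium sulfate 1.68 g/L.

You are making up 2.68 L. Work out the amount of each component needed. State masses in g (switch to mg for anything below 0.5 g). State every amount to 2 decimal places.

Scale factor relative to 1 L: 2.68.
magnesium sulfate heptahydrate: 3.15 mmol/L × 246.48 g/mol × 2.68 L ÷ 1000 = 2.08 g
L-proline: 1.57 mmol/L × 115.13 mg/mmol × 2.68 L = 484.42 mg
L-glutamine: 2.27 g/L × 2.68 L = 6.08 g
potassium sulfate: 1.68 g/L × 2.68 L = 4.50 g

magnesium sulfate heptahydrate 2.08 g; L-proline 484.42 mg; L-glutamine 6.08 g; potassium sulfate 4.50 g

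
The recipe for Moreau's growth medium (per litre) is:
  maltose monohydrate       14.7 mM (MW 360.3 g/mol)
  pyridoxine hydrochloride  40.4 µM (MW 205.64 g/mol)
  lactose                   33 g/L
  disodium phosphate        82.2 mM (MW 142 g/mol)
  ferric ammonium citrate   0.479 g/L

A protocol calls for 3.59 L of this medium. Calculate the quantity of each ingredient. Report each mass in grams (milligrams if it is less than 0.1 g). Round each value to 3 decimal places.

Scale factor relative to 1 L: 3.59.
maltose monohydrate: 14.7 mmol/L × 360.3 g/mol × 3.59 L ÷ 1000 = 19.014 g
pyridoxine hydrochloride: 40.4 µmol/L × 205.64 g/mol × 3.59 L ÷ 1000 = 29.825 mg
lactose: 33 g/L × 3.59 L = 118.470 g
disodium phosphate: 82.2 mmol/L × 142 g/mol × 3.59 L ÷ 1000 = 41.904 g
ferric ammonium citrate: 0.479 g/L × 3.59 L = 1.720 g

maltose monohydrate 19.014 g; pyridoxine hydrochloride 29.825 mg; lactose 118.470 g; disodium phosphate 41.904 g; ferric ammonium citrate 1.720 g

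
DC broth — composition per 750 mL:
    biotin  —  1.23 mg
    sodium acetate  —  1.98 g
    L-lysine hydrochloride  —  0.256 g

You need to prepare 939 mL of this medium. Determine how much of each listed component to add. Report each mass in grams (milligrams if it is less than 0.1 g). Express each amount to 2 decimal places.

biotin 1.54 mg; sodium acetate 2.48 g; L-lysine hydrochloride 0.32 g

Ratio of target to recipe volume: 939 / 750 = 1.252.
biotin: 1.23 mg × (939 mL / 750 mL) = 1.54 mg
sodium acetate: 1.98 g × (939 mL / 750 mL) = 2.48 g
L-lysine hydrochloride: 0.256 g × (939 mL / 750 mL) = 0.32 g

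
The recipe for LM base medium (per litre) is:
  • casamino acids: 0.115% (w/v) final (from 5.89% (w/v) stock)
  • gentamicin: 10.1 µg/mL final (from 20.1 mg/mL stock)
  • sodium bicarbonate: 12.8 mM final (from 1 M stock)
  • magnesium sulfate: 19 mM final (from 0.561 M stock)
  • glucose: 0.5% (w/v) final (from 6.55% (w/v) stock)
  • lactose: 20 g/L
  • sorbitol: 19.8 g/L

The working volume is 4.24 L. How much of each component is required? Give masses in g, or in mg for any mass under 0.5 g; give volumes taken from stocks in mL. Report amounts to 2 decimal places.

casamino acids 82.78 mL; gentamicin 2.13 mL; sodium bicarbonate 54.27 mL; magnesium sulfate 143.60 mL; glucose 323.66 mL; lactose 84.80 g; sorbitol 83.95 g

Scale factor relative to 1 L: 4.24.
casamino acids: V = C2·V2/C1 = 0.115% ÷ 5.89% × 4240 mL = 82.78 mL
gentamicin: dilute stock: 10.1 µg/mL × 4240 mL ÷ 20100 µg/mL = 2.13 mL
sodium bicarbonate: V = C2·V2/C1 = 12.8 mM × 4240 mL ÷ 1000 mM = 54.27 mL
magnesium sulfate: V = C2·V2/C1 = 19 mM × 4240 mL ÷ 561 mM = 143.60 mL
glucose: V = C2·V2/C1 = 0.5% ÷ 6.55% × 4240 mL = 323.66 mL
lactose: 20 g/L × 4.24 L = 84.80 g
sorbitol: 19.8 g/L × 4.24 L = 83.95 g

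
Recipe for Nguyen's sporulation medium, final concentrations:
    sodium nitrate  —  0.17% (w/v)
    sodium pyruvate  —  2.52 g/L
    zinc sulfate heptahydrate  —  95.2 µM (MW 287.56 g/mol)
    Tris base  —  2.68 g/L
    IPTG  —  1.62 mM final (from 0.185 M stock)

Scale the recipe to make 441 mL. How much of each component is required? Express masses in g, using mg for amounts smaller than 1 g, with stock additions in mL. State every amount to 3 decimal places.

sodium nitrate 749.700 mg; sodium pyruvate 1.111 g; zinc sulfate heptahydrate 12.073 mg; Tris base 1.182 g; IPTG 3.862 mL

Target volume = 441 mL = 0.441 L.
sodium nitrate: 0.17 g per 100 mL × 441 mL ÷ 100 = 0.7497 g = 749.700 mg
sodium pyruvate: 2.52 g/L × 0.441 L = 1.111 g
zinc sulfate heptahydrate: 95.2 µmol/L × 287.56 g/mol × 0.441 L ÷ 1000 = 12.073 mg
Tris base: 2.68 g/L × 0.441 L = 1.182 g
IPTG: C1V1 = C2V2 → 1.62 mM × 441 mL ÷ 185 mM = 3.862 mL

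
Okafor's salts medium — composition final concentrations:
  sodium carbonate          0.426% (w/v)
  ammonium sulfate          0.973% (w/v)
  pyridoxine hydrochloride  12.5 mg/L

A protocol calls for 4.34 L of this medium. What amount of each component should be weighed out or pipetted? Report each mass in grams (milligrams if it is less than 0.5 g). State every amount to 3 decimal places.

sodium carbonate 18.488 g; ammonium sulfate 42.228 g; pyridoxine hydrochloride 54.250 mg

Working volume: 4.34 L.
sodium carbonate: 0.426 g per 100 mL × 4340 mL ÷ 100 = 18.488 g
ammonium sulfate: 0.973% w/v = 9.73 g/L → 9.73 × 4.34 L = 42.228 g
pyridoxine hydrochloride: 12.5 mg/L × 4.34 L = 54.250 mg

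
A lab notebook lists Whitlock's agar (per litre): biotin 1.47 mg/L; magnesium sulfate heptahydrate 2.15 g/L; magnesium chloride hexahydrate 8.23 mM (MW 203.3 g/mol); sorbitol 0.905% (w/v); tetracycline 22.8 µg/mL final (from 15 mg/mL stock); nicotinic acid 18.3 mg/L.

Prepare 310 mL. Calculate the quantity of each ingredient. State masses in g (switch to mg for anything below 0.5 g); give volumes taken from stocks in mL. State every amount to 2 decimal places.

biotin 0.46 mg; magnesium sulfate heptahydrate 0.67 g; magnesium chloride hexahydrate 0.52 g; sorbitol 2.81 g; tetracycline 0.47 mL; nicotinic acid 5.67 mg

Target volume = 310 mL = 0.31 L.
biotin: 1.47 mg/L × 0.31 L = 0.46 mg
magnesium sulfate heptahydrate: 2.15 g/L × 0.31 L = 0.67 g
magnesium chloride hexahydrate: 8.23 mmol/L × 203.3 g/mol × 0.31 L ÷ 1000 = 0.52 g
sorbitol: 0.905 g per 100 mL × 310 mL ÷ 100 = 2.81 g
tetracycline: V = C2·V2/C1 = 22.8 µg/mL × 310 mL ÷ 15000 µg/mL = 0.47 mL
nicotinic acid: 18.3 mg/L × 0.31 L = 5.67 mg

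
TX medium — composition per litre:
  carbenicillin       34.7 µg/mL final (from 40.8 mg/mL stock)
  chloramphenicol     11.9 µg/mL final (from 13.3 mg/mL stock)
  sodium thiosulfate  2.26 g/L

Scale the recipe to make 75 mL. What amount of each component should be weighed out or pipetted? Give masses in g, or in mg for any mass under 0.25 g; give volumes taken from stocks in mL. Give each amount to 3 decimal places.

carbenicillin 0.064 mL; chloramphenicol 0.067 mL; sodium thiosulfate 169.500 mg

Target volume = 75 mL = 0.075 L.
carbenicillin: dilute stock: 34.7 µg/mL × 75 mL ÷ 40800 µg/mL = 0.064 mL
chloramphenicol: dilute stock: 11.9 µg/mL × 75 mL ÷ 13300 µg/mL = 0.067 mL
sodium thiosulfate: 2.26 g/L × 0.075 L = 0.1695 g = 169.500 mg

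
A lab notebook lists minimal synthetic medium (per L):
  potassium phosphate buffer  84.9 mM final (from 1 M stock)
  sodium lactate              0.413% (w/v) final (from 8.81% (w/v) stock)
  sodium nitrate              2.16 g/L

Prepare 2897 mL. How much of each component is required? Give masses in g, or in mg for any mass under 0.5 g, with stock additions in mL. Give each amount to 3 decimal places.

potassium phosphate buffer 245.955 mL; sodium lactate 135.807 mL; sodium nitrate 6.258 g

Scale factor relative to 1 L: 2.897.
potassium phosphate buffer: C1V1 = C2V2 → 84.9 mM × 2897 mL ÷ 1000 mM = 245.955 mL
sodium lactate: V = C2·V2/C1 = 0.413% ÷ 8.81% × 2897 mL = 135.807 mL
sodium nitrate: 2.16 g/L × 2.897 L = 6.258 g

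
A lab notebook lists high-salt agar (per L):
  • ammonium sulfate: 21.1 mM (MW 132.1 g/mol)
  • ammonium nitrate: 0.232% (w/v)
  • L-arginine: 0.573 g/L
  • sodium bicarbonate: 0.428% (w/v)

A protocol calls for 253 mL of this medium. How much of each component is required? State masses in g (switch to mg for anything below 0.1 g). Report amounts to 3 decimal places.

Scale factor relative to 1 L: 0.253.
ammonium sulfate: 21.1 mmol/L × 132.1 g/mol × 0.253 L ÷ 1000 = 0.705 g
ammonium nitrate: 0.232 g per 100 mL × 253 mL ÷ 100 = 0.587 g
L-arginine: 0.573 g/L × 0.253 L = 0.145 g
sodium bicarbonate: 0.428 g per 100 mL × 253 mL ÷ 100 = 1.083 g

ammonium sulfate 0.705 g; ammonium nitrate 0.587 g; L-arginine 0.145 g; sodium bicarbonate 1.083 g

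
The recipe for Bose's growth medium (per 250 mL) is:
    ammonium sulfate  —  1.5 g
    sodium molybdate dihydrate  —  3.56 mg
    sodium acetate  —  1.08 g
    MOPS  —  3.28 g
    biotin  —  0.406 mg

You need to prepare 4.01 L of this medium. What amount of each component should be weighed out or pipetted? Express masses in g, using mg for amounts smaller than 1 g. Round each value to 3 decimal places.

Ratio of target to recipe volume: 4010 / 250 = 16.04.
ammonium sulfate: 1.5 g × (4010 mL / 250 mL) = 24.060 g
sodium molybdate dihydrate: 3.56 mg × (4010 mL / 250 mL) = 57.102 mg
sodium acetate: 1.08 g × (4010 mL / 250 mL) = 17.323 g
MOPS: 3.28 g × (4010 mL / 250 mL) = 52.611 g
biotin: 0.406 mg × (4010 mL / 250 mL) = 6.512 mg

ammonium sulfate 24.060 g; sodium molybdate dihydrate 57.102 mg; sodium acetate 17.323 g; MOPS 52.611 g; biotin 6.512 mg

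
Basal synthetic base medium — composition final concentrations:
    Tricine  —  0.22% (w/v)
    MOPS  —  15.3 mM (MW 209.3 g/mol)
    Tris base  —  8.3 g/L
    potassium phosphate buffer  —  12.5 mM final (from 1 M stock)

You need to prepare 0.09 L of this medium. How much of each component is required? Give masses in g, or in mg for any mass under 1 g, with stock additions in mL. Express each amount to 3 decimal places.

Tricine 198.000 mg; MOPS 288.206 mg; Tris base 747.000 mg; potassium phosphate buffer 1.125 mL

Working volume: 0.09 L.
Tricine: 0.22 g per 100 mL × 90 mL ÷ 100 = 0.198 g = 198.000 mg
MOPS: 15.3 mmol/L × 209.3 mg/mmol × 0.09 L = 288.206 mg
Tris base: 8.3 g/L × 0.09 L = 0.747 g = 747.000 mg
potassium phosphate buffer: C1V1 = C2V2 → 12.5 mM × 90 mL ÷ 1000 mM = 1.125 mL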